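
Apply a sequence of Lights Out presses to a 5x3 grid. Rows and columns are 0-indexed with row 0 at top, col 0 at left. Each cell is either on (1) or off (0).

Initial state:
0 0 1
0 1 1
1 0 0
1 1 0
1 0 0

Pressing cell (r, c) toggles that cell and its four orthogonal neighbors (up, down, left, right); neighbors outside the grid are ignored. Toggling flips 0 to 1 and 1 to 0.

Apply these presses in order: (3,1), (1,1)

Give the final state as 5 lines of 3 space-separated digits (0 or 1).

Answer: 0 1 1
1 0 0
1 0 0
0 0 1
1 1 0

Derivation:
After press 1 at (3,1):
0 0 1
0 1 1
1 1 0
0 0 1
1 1 0

After press 2 at (1,1):
0 1 1
1 0 0
1 0 0
0 0 1
1 1 0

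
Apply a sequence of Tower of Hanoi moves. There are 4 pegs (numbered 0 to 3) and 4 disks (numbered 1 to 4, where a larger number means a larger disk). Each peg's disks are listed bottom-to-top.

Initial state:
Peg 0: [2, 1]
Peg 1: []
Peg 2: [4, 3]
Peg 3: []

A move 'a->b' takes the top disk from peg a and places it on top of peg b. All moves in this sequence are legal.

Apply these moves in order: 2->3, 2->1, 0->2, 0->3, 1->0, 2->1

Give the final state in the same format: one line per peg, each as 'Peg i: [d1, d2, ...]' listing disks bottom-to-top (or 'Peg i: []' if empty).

After move 1 (2->3):
Peg 0: [2, 1]
Peg 1: []
Peg 2: [4]
Peg 3: [3]

After move 2 (2->1):
Peg 0: [2, 1]
Peg 1: [4]
Peg 2: []
Peg 3: [3]

After move 3 (0->2):
Peg 0: [2]
Peg 1: [4]
Peg 2: [1]
Peg 3: [3]

After move 4 (0->3):
Peg 0: []
Peg 1: [4]
Peg 2: [1]
Peg 3: [3, 2]

After move 5 (1->0):
Peg 0: [4]
Peg 1: []
Peg 2: [1]
Peg 3: [3, 2]

After move 6 (2->1):
Peg 0: [4]
Peg 1: [1]
Peg 2: []
Peg 3: [3, 2]

Answer: Peg 0: [4]
Peg 1: [1]
Peg 2: []
Peg 3: [3, 2]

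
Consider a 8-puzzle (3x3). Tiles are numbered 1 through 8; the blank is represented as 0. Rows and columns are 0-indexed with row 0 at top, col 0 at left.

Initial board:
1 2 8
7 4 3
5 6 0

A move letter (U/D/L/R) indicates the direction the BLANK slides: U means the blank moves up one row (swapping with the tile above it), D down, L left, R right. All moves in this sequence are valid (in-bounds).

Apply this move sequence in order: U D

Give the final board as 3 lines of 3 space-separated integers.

After move 1 (U):
1 2 8
7 4 0
5 6 3

After move 2 (D):
1 2 8
7 4 3
5 6 0

Answer: 1 2 8
7 4 3
5 6 0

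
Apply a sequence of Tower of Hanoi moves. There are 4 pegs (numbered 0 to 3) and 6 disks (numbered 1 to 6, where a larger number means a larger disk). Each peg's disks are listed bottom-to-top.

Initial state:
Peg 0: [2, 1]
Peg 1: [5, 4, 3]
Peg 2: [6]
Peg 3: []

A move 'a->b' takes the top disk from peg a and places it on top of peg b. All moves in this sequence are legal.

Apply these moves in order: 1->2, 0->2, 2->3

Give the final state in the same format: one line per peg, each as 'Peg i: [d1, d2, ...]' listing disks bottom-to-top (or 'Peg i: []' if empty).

Answer: Peg 0: [2]
Peg 1: [5, 4]
Peg 2: [6, 3]
Peg 3: [1]

Derivation:
After move 1 (1->2):
Peg 0: [2, 1]
Peg 1: [5, 4]
Peg 2: [6, 3]
Peg 3: []

After move 2 (0->2):
Peg 0: [2]
Peg 1: [5, 4]
Peg 2: [6, 3, 1]
Peg 3: []

After move 3 (2->3):
Peg 0: [2]
Peg 1: [5, 4]
Peg 2: [6, 3]
Peg 3: [1]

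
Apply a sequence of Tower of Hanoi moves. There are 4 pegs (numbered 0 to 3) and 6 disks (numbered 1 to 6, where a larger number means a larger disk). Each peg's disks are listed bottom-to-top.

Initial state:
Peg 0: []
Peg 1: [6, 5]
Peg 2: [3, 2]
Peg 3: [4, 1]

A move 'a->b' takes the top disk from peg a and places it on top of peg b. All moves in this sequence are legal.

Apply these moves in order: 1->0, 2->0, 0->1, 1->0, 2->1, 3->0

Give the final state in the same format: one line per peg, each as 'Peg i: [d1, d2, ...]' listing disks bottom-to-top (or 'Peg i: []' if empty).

After move 1 (1->0):
Peg 0: [5]
Peg 1: [6]
Peg 2: [3, 2]
Peg 3: [4, 1]

After move 2 (2->0):
Peg 0: [5, 2]
Peg 1: [6]
Peg 2: [3]
Peg 3: [4, 1]

After move 3 (0->1):
Peg 0: [5]
Peg 1: [6, 2]
Peg 2: [3]
Peg 3: [4, 1]

After move 4 (1->0):
Peg 0: [5, 2]
Peg 1: [6]
Peg 2: [3]
Peg 3: [4, 1]

After move 5 (2->1):
Peg 0: [5, 2]
Peg 1: [6, 3]
Peg 2: []
Peg 3: [4, 1]

After move 6 (3->0):
Peg 0: [5, 2, 1]
Peg 1: [6, 3]
Peg 2: []
Peg 3: [4]

Answer: Peg 0: [5, 2, 1]
Peg 1: [6, 3]
Peg 2: []
Peg 3: [4]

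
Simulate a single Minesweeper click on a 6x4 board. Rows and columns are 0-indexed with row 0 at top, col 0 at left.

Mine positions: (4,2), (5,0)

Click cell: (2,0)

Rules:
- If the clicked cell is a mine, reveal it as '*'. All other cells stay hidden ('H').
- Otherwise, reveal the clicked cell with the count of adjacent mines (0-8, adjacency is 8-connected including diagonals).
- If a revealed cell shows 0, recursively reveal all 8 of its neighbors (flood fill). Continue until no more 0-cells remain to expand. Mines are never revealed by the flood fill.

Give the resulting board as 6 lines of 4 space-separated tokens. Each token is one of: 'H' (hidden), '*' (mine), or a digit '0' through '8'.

0 0 0 0
0 0 0 0
0 0 0 0
0 1 1 1
1 2 H H
H H H H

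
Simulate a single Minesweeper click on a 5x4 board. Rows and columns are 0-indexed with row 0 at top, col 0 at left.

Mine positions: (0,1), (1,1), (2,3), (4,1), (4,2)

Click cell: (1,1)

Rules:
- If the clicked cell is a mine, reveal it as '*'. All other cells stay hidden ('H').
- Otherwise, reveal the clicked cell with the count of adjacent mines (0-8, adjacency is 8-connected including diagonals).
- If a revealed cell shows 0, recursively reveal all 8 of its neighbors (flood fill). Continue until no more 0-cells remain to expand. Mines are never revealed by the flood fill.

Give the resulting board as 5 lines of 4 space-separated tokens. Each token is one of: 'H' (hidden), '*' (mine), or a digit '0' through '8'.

H H H H
H * H H
H H H H
H H H H
H H H H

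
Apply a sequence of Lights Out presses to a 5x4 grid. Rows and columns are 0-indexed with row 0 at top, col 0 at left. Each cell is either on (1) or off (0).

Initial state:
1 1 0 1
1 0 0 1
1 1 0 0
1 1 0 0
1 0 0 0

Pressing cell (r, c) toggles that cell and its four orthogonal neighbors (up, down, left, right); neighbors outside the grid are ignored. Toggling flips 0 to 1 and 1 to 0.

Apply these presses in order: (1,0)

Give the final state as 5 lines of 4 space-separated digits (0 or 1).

After press 1 at (1,0):
0 1 0 1
0 1 0 1
0 1 0 0
1 1 0 0
1 0 0 0

Answer: 0 1 0 1
0 1 0 1
0 1 0 0
1 1 0 0
1 0 0 0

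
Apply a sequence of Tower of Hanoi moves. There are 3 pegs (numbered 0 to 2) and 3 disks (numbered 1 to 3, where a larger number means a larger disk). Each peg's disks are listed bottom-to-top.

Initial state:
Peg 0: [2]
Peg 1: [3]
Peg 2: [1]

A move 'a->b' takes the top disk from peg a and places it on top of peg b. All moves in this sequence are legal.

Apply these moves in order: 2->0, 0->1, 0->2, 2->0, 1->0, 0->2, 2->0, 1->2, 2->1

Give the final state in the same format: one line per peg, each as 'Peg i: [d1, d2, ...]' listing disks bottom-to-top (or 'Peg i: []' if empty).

Answer: Peg 0: [2, 1]
Peg 1: [3]
Peg 2: []

Derivation:
After move 1 (2->0):
Peg 0: [2, 1]
Peg 1: [3]
Peg 2: []

After move 2 (0->1):
Peg 0: [2]
Peg 1: [3, 1]
Peg 2: []

After move 3 (0->2):
Peg 0: []
Peg 1: [3, 1]
Peg 2: [2]

After move 4 (2->0):
Peg 0: [2]
Peg 1: [3, 1]
Peg 2: []

After move 5 (1->0):
Peg 0: [2, 1]
Peg 1: [3]
Peg 2: []

After move 6 (0->2):
Peg 0: [2]
Peg 1: [3]
Peg 2: [1]

After move 7 (2->0):
Peg 0: [2, 1]
Peg 1: [3]
Peg 2: []

After move 8 (1->2):
Peg 0: [2, 1]
Peg 1: []
Peg 2: [3]

After move 9 (2->1):
Peg 0: [2, 1]
Peg 1: [3]
Peg 2: []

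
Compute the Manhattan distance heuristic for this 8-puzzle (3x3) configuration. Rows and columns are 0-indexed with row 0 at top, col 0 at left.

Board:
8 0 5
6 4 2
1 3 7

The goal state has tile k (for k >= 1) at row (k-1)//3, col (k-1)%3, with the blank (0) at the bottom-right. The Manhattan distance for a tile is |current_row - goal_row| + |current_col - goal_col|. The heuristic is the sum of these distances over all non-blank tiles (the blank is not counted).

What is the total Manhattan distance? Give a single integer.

Answer: 17

Derivation:
Tile 8: at (0,0), goal (2,1), distance |0-2|+|0-1| = 3
Tile 5: at (0,2), goal (1,1), distance |0-1|+|2-1| = 2
Tile 6: at (1,0), goal (1,2), distance |1-1|+|0-2| = 2
Tile 4: at (1,1), goal (1,0), distance |1-1|+|1-0| = 1
Tile 2: at (1,2), goal (0,1), distance |1-0|+|2-1| = 2
Tile 1: at (2,0), goal (0,0), distance |2-0|+|0-0| = 2
Tile 3: at (2,1), goal (0,2), distance |2-0|+|1-2| = 3
Tile 7: at (2,2), goal (2,0), distance |2-2|+|2-0| = 2
Sum: 3 + 2 + 2 + 1 + 2 + 2 + 3 + 2 = 17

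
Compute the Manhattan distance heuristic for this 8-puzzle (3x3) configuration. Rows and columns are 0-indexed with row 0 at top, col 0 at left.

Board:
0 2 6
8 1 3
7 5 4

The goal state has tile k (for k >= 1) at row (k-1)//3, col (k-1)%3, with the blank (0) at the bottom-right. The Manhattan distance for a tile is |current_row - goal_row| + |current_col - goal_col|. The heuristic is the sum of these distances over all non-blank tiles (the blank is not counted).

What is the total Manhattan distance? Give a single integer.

Answer: 10

Derivation:
Tile 2: (0,1)->(0,1) = 0
Tile 6: (0,2)->(1,2) = 1
Tile 8: (1,0)->(2,1) = 2
Tile 1: (1,1)->(0,0) = 2
Tile 3: (1,2)->(0,2) = 1
Tile 7: (2,0)->(2,0) = 0
Tile 5: (2,1)->(1,1) = 1
Tile 4: (2,2)->(1,0) = 3
Sum: 0 + 1 + 2 + 2 + 1 + 0 + 1 + 3 = 10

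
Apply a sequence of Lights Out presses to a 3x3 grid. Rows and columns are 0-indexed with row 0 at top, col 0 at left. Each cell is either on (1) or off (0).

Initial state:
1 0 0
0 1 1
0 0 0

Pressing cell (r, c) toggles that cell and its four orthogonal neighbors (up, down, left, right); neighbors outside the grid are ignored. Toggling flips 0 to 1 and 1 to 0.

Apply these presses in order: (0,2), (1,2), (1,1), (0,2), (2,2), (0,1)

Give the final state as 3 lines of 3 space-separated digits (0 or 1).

After press 1 at (0,2):
1 1 1
0 1 0
0 0 0

After press 2 at (1,2):
1 1 0
0 0 1
0 0 1

After press 3 at (1,1):
1 0 0
1 1 0
0 1 1

After press 4 at (0,2):
1 1 1
1 1 1
0 1 1

After press 5 at (2,2):
1 1 1
1 1 0
0 0 0

After press 6 at (0,1):
0 0 0
1 0 0
0 0 0

Answer: 0 0 0
1 0 0
0 0 0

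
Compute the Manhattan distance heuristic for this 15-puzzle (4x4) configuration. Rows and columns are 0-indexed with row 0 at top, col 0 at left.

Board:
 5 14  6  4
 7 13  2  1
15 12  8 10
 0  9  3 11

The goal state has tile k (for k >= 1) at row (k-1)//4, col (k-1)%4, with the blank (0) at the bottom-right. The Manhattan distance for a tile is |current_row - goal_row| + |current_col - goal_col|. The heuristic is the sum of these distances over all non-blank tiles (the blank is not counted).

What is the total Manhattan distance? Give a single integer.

Tile 5: (0,0)->(1,0) = 1
Tile 14: (0,1)->(3,1) = 3
Tile 6: (0,2)->(1,1) = 2
Tile 4: (0,3)->(0,3) = 0
Tile 7: (1,0)->(1,2) = 2
Tile 13: (1,1)->(3,0) = 3
Tile 2: (1,2)->(0,1) = 2
Tile 1: (1,3)->(0,0) = 4
Tile 15: (2,0)->(3,2) = 3
Tile 12: (2,1)->(2,3) = 2
Tile 8: (2,2)->(1,3) = 2
Tile 10: (2,3)->(2,1) = 2
Tile 9: (3,1)->(2,0) = 2
Tile 3: (3,2)->(0,2) = 3
Tile 11: (3,3)->(2,2) = 2
Sum: 1 + 3 + 2 + 0 + 2 + 3 + 2 + 4 + 3 + 2 + 2 + 2 + 2 + 3 + 2 = 33

Answer: 33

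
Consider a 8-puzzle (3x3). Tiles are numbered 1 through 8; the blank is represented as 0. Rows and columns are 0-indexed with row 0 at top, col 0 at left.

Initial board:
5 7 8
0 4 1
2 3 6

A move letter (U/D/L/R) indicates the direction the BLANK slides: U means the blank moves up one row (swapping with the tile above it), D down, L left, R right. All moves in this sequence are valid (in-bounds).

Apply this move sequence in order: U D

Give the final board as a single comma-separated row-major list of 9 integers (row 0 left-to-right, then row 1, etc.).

After move 1 (U):
0 7 8
5 4 1
2 3 6

After move 2 (D):
5 7 8
0 4 1
2 3 6

Answer: 5, 7, 8, 0, 4, 1, 2, 3, 6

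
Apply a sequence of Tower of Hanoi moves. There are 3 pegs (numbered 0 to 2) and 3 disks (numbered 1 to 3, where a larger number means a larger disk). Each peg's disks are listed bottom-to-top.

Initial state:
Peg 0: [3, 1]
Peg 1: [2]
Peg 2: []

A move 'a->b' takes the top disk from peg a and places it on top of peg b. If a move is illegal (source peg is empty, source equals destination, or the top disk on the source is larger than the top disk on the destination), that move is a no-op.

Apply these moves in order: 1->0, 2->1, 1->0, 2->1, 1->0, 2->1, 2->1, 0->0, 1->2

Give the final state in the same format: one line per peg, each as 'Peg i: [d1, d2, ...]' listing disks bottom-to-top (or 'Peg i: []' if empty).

After move 1 (1->0):
Peg 0: [3, 1]
Peg 1: [2]
Peg 2: []

After move 2 (2->1):
Peg 0: [3, 1]
Peg 1: [2]
Peg 2: []

After move 3 (1->0):
Peg 0: [3, 1]
Peg 1: [2]
Peg 2: []

After move 4 (2->1):
Peg 0: [3, 1]
Peg 1: [2]
Peg 2: []

After move 5 (1->0):
Peg 0: [3, 1]
Peg 1: [2]
Peg 2: []

After move 6 (2->1):
Peg 0: [3, 1]
Peg 1: [2]
Peg 2: []

After move 7 (2->1):
Peg 0: [3, 1]
Peg 1: [2]
Peg 2: []

After move 8 (0->0):
Peg 0: [3, 1]
Peg 1: [2]
Peg 2: []

After move 9 (1->2):
Peg 0: [3, 1]
Peg 1: []
Peg 2: [2]

Answer: Peg 0: [3, 1]
Peg 1: []
Peg 2: [2]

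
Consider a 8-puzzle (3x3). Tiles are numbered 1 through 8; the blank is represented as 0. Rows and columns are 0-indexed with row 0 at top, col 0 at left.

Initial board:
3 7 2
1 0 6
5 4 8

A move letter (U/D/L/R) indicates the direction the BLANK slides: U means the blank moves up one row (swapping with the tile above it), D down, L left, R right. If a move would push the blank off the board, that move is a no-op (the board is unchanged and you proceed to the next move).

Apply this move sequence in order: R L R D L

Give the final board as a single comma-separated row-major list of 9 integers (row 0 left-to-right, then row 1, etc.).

After move 1 (R):
3 7 2
1 6 0
5 4 8

After move 2 (L):
3 7 2
1 0 6
5 4 8

After move 3 (R):
3 7 2
1 6 0
5 4 8

After move 4 (D):
3 7 2
1 6 8
5 4 0

After move 5 (L):
3 7 2
1 6 8
5 0 4

Answer: 3, 7, 2, 1, 6, 8, 5, 0, 4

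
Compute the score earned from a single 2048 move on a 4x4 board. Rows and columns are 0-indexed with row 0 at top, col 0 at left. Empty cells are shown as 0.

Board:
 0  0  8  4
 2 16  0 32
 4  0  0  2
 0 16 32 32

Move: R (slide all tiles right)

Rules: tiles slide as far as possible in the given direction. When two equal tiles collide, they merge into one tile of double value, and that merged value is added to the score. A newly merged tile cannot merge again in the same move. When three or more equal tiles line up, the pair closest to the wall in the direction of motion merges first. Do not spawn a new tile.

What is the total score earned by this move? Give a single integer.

Slide right:
row 0: [0, 0, 8, 4] -> [0, 0, 8, 4]  score +0 (running 0)
row 1: [2, 16, 0, 32] -> [0, 2, 16, 32]  score +0 (running 0)
row 2: [4, 0, 0, 2] -> [0, 0, 4, 2]  score +0 (running 0)
row 3: [0, 16, 32, 32] -> [0, 0, 16, 64]  score +64 (running 64)
Board after move:
 0  0  8  4
 0  2 16 32
 0  0  4  2
 0  0 16 64

Answer: 64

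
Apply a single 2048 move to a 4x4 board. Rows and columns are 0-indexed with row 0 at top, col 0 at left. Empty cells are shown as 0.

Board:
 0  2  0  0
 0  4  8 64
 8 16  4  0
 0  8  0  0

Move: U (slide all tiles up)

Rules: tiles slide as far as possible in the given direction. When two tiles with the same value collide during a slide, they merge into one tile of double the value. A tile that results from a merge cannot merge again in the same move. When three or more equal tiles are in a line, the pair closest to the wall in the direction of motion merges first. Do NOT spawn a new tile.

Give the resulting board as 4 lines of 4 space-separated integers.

Answer:  8  2  8 64
 0  4  4  0
 0 16  0  0
 0  8  0  0

Derivation:
Slide up:
col 0: [0, 0, 8, 0] -> [8, 0, 0, 0]
col 1: [2, 4, 16, 8] -> [2, 4, 16, 8]
col 2: [0, 8, 4, 0] -> [8, 4, 0, 0]
col 3: [0, 64, 0, 0] -> [64, 0, 0, 0]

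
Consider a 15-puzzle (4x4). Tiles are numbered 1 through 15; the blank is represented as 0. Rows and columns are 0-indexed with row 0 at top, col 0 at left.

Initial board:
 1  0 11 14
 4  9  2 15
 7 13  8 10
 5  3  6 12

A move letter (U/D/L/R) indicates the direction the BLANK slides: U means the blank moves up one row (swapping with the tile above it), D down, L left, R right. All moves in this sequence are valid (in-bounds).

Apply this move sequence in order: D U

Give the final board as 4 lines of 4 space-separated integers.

After move 1 (D):
 1  9 11 14
 4  0  2 15
 7 13  8 10
 5  3  6 12

After move 2 (U):
 1  0 11 14
 4  9  2 15
 7 13  8 10
 5  3  6 12

Answer:  1  0 11 14
 4  9  2 15
 7 13  8 10
 5  3  6 12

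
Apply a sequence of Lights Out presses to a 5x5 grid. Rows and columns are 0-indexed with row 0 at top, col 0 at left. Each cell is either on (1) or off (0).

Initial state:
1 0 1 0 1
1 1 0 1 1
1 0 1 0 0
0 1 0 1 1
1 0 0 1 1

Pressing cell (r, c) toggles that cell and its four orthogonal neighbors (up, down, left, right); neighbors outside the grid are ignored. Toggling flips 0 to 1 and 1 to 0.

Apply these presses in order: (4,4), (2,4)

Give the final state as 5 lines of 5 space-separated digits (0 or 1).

After press 1 at (4,4):
1 0 1 0 1
1 1 0 1 1
1 0 1 0 0
0 1 0 1 0
1 0 0 0 0

After press 2 at (2,4):
1 0 1 0 1
1 1 0 1 0
1 0 1 1 1
0 1 0 1 1
1 0 0 0 0

Answer: 1 0 1 0 1
1 1 0 1 0
1 0 1 1 1
0 1 0 1 1
1 0 0 0 0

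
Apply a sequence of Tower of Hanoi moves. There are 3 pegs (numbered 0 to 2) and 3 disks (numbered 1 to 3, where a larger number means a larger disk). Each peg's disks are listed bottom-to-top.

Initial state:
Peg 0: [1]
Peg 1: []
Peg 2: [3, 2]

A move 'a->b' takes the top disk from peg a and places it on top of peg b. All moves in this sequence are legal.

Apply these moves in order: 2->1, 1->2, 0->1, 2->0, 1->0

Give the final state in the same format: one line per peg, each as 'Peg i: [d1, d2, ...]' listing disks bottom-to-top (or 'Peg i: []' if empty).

After move 1 (2->1):
Peg 0: [1]
Peg 1: [2]
Peg 2: [3]

After move 2 (1->2):
Peg 0: [1]
Peg 1: []
Peg 2: [3, 2]

After move 3 (0->1):
Peg 0: []
Peg 1: [1]
Peg 2: [3, 2]

After move 4 (2->0):
Peg 0: [2]
Peg 1: [1]
Peg 2: [3]

After move 5 (1->0):
Peg 0: [2, 1]
Peg 1: []
Peg 2: [3]

Answer: Peg 0: [2, 1]
Peg 1: []
Peg 2: [3]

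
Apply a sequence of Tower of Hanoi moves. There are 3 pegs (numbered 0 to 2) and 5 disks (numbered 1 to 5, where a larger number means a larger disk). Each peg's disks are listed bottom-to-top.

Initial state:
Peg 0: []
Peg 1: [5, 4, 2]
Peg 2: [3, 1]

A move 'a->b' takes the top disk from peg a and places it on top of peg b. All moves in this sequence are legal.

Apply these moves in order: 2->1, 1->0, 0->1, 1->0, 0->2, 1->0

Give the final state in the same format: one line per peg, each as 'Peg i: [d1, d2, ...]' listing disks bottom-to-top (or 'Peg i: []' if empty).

After move 1 (2->1):
Peg 0: []
Peg 1: [5, 4, 2, 1]
Peg 2: [3]

After move 2 (1->0):
Peg 0: [1]
Peg 1: [5, 4, 2]
Peg 2: [3]

After move 3 (0->1):
Peg 0: []
Peg 1: [5, 4, 2, 1]
Peg 2: [3]

After move 4 (1->0):
Peg 0: [1]
Peg 1: [5, 4, 2]
Peg 2: [3]

After move 5 (0->2):
Peg 0: []
Peg 1: [5, 4, 2]
Peg 2: [3, 1]

After move 6 (1->0):
Peg 0: [2]
Peg 1: [5, 4]
Peg 2: [3, 1]

Answer: Peg 0: [2]
Peg 1: [5, 4]
Peg 2: [3, 1]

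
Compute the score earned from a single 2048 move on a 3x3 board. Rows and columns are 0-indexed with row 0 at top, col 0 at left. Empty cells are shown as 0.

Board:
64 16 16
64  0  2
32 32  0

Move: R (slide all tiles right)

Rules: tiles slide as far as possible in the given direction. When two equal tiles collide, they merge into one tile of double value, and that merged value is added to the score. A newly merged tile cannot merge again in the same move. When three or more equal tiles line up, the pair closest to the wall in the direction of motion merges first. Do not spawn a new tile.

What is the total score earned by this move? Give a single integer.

Answer: 96

Derivation:
Slide right:
row 0: [64, 16, 16] -> [0, 64, 32]  score +32 (running 32)
row 1: [64, 0, 2] -> [0, 64, 2]  score +0 (running 32)
row 2: [32, 32, 0] -> [0, 0, 64]  score +64 (running 96)
Board after move:
 0 64 32
 0 64  2
 0  0 64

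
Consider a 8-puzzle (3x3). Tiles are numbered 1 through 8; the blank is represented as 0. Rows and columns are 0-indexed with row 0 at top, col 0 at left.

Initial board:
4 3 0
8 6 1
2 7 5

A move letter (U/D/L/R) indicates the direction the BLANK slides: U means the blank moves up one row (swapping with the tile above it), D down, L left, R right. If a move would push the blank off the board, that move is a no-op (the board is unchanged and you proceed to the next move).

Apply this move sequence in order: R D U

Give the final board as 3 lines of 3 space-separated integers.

After move 1 (R):
4 3 0
8 6 1
2 7 5

After move 2 (D):
4 3 1
8 6 0
2 7 5

After move 3 (U):
4 3 0
8 6 1
2 7 5

Answer: 4 3 0
8 6 1
2 7 5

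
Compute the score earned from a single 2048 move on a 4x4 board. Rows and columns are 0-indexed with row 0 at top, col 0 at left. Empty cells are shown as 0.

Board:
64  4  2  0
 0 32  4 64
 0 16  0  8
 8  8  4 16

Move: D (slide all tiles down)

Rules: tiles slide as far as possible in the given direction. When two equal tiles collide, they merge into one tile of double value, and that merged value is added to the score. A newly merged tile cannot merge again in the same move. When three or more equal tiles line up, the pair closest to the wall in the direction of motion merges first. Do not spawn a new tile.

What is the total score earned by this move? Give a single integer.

Slide down:
col 0: [64, 0, 0, 8] -> [0, 0, 64, 8]  score +0 (running 0)
col 1: [4, 32, 16, 8] -> [4, 32, 16, 8]  score +0 (running 0)
col 2: [2, 4, 0, 4] -> [0, 0, 2, 8]  score +8 (running 8)
col 3: [0, 64, 8, 16] -> [0, 64, 8, 16]  score +0 (running 8)
Board after move:
 0  4  0  0
 0 32  0 64
64 16  2  8
 8  8  8 16

Answer: 8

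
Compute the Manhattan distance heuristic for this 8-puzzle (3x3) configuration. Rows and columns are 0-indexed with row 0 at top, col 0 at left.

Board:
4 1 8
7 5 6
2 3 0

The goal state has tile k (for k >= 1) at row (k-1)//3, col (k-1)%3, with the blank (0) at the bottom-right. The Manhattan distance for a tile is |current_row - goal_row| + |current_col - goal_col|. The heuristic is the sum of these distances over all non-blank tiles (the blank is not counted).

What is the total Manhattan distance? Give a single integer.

Tile 4: (0,0)->(1,0) = 1
Tile 1: (0,1)->(0,0) = 1
Tile 8: (0,2)->(2,1) = 3
Tile 7: (1,0)->(2,0) = 1
Tile 5: (1,1)->(1,1) = 0
Tile 6: (1,2)->(1,2) = 0
Tile 2: (2,0)->(0,1) = 3
Tile 3: (2,1)->(0,2) = 3
Sum: 1 + 1 + 3 + 1 + 0 + 0 + 3 + 3 = 12

Answer: 12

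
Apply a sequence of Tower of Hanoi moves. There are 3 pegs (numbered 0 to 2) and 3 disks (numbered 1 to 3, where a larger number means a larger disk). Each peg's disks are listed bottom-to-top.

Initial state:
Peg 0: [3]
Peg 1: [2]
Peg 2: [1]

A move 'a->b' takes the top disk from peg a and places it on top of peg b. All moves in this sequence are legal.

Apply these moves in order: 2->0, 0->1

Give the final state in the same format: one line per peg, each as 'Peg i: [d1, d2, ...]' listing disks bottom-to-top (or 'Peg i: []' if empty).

After move 1 (2->0):
Peg 0: [3, 1]
Peg 1: [2]
Peg 2: []

After move 2 (0->1):
Peg 0: [3]
Peg 1: [2, 1]
Peg 2: []

Answer: Peg 0: [3]
Peg 1: [2, 1]
Peg 2: []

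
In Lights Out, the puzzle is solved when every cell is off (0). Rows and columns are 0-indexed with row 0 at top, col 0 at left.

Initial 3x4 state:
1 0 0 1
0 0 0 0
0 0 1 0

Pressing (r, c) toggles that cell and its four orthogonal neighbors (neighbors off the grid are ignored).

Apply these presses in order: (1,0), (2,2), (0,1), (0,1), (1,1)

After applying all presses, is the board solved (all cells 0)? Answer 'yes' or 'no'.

After press 1 at (1,0):
0 0 0 1
1 1 0 0
1 0 1 0

After press 2 at (2,2):
0 0 0 1
1 1 1 0
1 1 0 1

After press 3 at (0,1):
1 1 1 1
1 0 1 0
1 1 0 1

After press 4 at (0,1):
0 0 0 1
1 1 1 0
1 1 0 1

After press 5 at (1,1):
0 1 0 1
0 0 0 0
1 0 0 1

Lights still on: 4

Answer: no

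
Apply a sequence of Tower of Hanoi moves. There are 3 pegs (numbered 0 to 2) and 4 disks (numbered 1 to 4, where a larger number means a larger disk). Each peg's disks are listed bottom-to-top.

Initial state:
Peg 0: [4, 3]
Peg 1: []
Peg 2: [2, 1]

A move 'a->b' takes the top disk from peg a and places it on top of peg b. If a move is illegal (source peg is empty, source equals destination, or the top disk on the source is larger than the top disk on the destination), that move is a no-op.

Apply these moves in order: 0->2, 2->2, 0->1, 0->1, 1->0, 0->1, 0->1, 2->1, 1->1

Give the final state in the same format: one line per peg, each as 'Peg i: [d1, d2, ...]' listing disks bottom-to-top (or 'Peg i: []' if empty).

After move 1 (0->2):
Peg 0: [4, 3]
Peg 1: []
Peg 2: [2, 1]

After move 2 (2->2):
Peg 0: [4, 3]
Peg 1: []
Peg 2: [2, 1]

After move 3 (0->1):
Peg 0: [4]
Peg 1: [3]
Peg 2: [2, 1]

After move 4 (0->1):
Peg 0: [4]
Peg 1: [3]
Peg 2: [2, 1]

After move 5 (1->0):
Peg 0: [4, 3]
Peg 1: []
Peg 2: [2, 1]

After move 6 (0->1):
Peg 0: [4]
Peg 1: [3]
Peg 2: [2, 1]

After move 7 (0->1):
Peg 0: [4]
Peg 1: [3]
Peg 2: [2, 1]

After move 8 (2->1):
Peg 0: [4]
Peg 1: [3, 1]
Peg 2: [2]

After move 9 (1->1):
Peg 0: [4]
Peg 1: [3, 1]
Peg 2: [2]

Answer: Peg 0: [4]
Peg 1: [3, 1]
Peg 2: [2]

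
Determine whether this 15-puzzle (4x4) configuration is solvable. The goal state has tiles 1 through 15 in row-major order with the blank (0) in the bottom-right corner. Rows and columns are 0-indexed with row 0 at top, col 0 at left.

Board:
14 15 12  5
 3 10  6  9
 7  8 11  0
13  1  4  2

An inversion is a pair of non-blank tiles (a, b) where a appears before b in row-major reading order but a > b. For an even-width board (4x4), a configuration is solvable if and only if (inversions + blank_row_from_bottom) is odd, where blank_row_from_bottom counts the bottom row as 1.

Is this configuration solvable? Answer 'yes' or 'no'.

Answer: yes

Derivation:
Inversions: 71
Blank is in row 2 (0-indexed from top), which is row 2 counting from the bottom (bottom = 1).
71 + 2 = 73, which is odd, so the puzzle is solvable.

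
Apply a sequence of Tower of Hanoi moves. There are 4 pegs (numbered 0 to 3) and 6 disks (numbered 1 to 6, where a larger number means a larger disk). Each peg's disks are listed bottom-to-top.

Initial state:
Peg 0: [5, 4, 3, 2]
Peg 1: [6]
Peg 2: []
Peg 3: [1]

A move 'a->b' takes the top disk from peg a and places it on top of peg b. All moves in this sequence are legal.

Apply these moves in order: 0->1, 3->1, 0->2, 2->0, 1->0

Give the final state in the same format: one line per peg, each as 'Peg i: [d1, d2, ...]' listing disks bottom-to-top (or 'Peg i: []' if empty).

After move 1 (0->1):
Peg 0: [5, 4, 3]
Peg 1: [6, 2]
Peg 2: []
Peg 3: [1]

After move 2 (3->1):
Peg 0: [5, 4, 3]
Peg 1: [6, 2, 1]
Peg 2: []
Peg 3: []

After move 3 (0->2):
Peg 0: [5, 4]
Peg 1: [6, 2, 1]
Peg 2: [3]
Peg 3: []

After move 4 (2->0):
Peg 0: [5, 4, 3]
Peg 1: [6, 2, 1]
Peg 2: []
Peg 3: []

After move 5 (1->0):
Peg 0: [5, 4, 3, 1]
Peg 1: [6, 2]
Peg 2: []
Peg 3: []

Answer: Peg 0: [5, 4, 3, 1]
Peg 1: [6, 2]
Peg 2: []
Peg 3: []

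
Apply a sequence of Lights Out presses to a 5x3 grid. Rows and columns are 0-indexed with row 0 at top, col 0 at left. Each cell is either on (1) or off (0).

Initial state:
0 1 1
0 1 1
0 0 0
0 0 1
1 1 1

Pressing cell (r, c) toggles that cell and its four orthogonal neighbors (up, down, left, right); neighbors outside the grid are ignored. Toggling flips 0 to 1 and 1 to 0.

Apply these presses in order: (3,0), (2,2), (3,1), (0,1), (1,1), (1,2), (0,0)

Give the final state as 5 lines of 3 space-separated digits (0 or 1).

Answer: 0 0 1
0 0 0
1 1 0
0 0 1
0 0 1

Derivation:
After press 1 at (3,0):
0 1 1
0 1 1
1 0 0
1 1 1
0 1 1

After press 2 at (2,2):
0 1 1
0 1 0
1 1 1
1 1 0
0 1 1

After press 3 at (3,1):
0 1 1
0 1 0
1 0 1
0 0 1
0 0 1

After press 4 at (0,1):
1 0 0
0 0 0
1 0 1
0 0 1
0 0 1

After press 5 at (1,1):
1 1 0
1 1 1
1 1 1
0 0 1
0 0 1

After press 6 at (1,2):
1 1 1
1 0 0
1 1 0
0 0 1
0 0 1

After press 7 at (0,0):
0 0 1
0 0 0
1 1 0
0 0 1
0 0 1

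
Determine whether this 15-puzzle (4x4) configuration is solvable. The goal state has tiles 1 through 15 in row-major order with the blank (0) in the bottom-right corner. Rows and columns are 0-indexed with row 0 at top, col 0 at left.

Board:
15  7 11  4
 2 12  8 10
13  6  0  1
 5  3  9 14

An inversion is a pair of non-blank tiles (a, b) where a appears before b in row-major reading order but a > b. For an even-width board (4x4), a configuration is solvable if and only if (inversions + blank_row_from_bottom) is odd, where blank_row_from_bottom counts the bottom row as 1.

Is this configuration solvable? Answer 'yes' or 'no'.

Inversions: 58
Blank is in row 2 (0-indexed from top), which is row 2 counting from the bottom (bottom = 1).
58 + 2 = 60, which is even, so the puzzle is not solvable.

Answer: no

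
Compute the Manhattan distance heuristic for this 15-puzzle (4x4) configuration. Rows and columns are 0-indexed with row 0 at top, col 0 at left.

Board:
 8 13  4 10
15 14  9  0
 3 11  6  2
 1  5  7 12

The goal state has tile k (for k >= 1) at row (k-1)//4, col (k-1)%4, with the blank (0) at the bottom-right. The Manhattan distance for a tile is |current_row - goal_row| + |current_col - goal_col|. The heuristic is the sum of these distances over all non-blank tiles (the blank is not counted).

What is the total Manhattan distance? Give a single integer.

Answer: 42

Derivation:
Tile 8: (0,0)->(1,3) = 4
Tile 13: (0,1)->(3,0) = 4
Tile 4: (0,2)->(0,3) = 1
Tile 10: (0,3)->(2,1) = 4
Tile 15: (1,0)->(3,2) = 4
Tile 14: (1,1)->(3,1) = 2
Tile 9: (1,2)->(2,0) = 3
Tile 3: (2,0)->(0,2) = 4
Tile 11: (2,1)->(2,2) = 1
Tile 6: (2,2)->(1,1) = 2
Tile 2: (2,3)->(0,1) = 4
Tile 1: (3,0)->(0,0) = 3
Tile 5: (3,1)->(1,0) = 3
Tile 7: (3,2)->(1,2) = 2
Tile 12: (3,3)->(2,3) = 1
Sum: 4 + 4 + 1 + 4 + 4 + 2 + 3 + 4 + 1 + 2 + 4 + 3 + 3 + 2 + 1 = 42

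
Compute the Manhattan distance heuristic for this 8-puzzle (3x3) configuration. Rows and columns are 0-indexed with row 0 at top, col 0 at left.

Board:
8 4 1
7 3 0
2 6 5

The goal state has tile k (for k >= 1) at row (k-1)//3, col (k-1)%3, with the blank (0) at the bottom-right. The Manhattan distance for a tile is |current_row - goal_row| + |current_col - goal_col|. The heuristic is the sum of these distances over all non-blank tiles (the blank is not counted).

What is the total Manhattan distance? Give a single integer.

Tile 8: at (0,0), goal (2,1), distance |0-2|+|0-1| = 3
Tile 4: at (0,1), goal (1,0), distance |0-1|+|1-0| = 2
Tile 1: at (0,2), goal (0,0), distance |0-0|+|2-0| = 2
Tile 7: at (1,0), goal (2,0), distance |1-2|+|0-0| = 1
Tile 3: at (1,1), goal (0,2), distance |1-0|+|1-2| = 2
Tile 2: at (2,0), goal (0,1), distance |2-0|+|0-1| = 3
Tile 6: at (2,1), goal (1,2), distance |2-1|+|1-2| = 2
Tile 5: at (2,2), goal (1,1), distance |2-1|+|2-1| = 2
Sum: 3 + 2 + 2 + 1 + 2 + 3 + 2 + 2 = 17

Answer: 17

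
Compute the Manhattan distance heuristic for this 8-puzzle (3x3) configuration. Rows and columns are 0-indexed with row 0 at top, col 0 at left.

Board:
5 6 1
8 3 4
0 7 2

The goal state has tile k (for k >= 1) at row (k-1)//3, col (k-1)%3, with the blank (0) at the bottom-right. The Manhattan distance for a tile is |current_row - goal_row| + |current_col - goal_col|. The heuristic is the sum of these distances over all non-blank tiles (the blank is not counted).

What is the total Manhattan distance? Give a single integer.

Tile 5: (0,0)->(1,1) = 2
Tile 6: (0,1)->(1,2) = 2
Tile 1: (0,2)->(0,0) = 2
Tile 8: (1,0)->(2,1) = 2
Tile 3: (1,1)->(0,2) = 2
Tile 4: (1,2)->(1,0) = 2
Tile 7: (2,1)->(2,0) = 1
Tile 2: (2,2)->(0,1) = 3
Sum: 2 + 2 + 2 + 2 + 2 + 2 + 1 + 3 = 16

Answer: 16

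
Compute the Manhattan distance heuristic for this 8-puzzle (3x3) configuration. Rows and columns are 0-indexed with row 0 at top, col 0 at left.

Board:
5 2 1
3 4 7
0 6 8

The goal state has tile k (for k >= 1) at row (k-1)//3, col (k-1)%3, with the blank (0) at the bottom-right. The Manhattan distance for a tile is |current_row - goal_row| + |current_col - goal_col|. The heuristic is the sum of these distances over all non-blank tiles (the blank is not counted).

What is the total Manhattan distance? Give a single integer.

Answer: 14

Derivation:
Tile 5: (0,0)->(1,1) = 2
Tile 2: (0,1)->(0,1) = 0
Tile 1: (0,2)->(0,0) = 2
Tile 3: (1,0)->(0,2) = 3
Tile 4: (1,1)->(1,0) = 1
Tile 7: (1,2)->(2,0) = 3
Tile 6: (2,1)->(1,2) = 2
Tile 8: (2,2)->(2,1) = 1
Sum: 2 + 0 + 2 + 3 + 1 + 3 + 2 + 1 = 14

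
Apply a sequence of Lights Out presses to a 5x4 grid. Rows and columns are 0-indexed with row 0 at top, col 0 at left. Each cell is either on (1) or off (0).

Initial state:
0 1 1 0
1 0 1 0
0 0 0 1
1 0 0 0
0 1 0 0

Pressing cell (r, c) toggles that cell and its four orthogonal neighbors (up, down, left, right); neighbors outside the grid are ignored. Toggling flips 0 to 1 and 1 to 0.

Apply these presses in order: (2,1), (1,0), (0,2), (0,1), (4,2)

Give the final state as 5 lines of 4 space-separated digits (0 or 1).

Answer: 0 1 1 1
0 1 0 0
0 1 1 1
1 1 1 0
0 0 1 1

Derivation:
After press 1 at (2,1):
0 1 1 0
1 1 1 0
1 1 1 1
1 1 0 0
0 1 0 0

After press 2 at (1,0):
1 1 1 0
0 0 1 0
0 1 1 1
1 1 0 0
0 1 0 0

After press 3 at (0,2):
1 0 0 1
0 0 0 0
0 1 1 1
1 1 0 0
0 1 0 0

After press 4 at (0,1):
0 1 1 1
0 1 0 0
0 1 1 1
1 1 0 0
0 1 0 0

After press 5 at (4,2):
0 1 1 1
0 1 0 0
0 1 1 1
1 1 1 0
0 0 1 1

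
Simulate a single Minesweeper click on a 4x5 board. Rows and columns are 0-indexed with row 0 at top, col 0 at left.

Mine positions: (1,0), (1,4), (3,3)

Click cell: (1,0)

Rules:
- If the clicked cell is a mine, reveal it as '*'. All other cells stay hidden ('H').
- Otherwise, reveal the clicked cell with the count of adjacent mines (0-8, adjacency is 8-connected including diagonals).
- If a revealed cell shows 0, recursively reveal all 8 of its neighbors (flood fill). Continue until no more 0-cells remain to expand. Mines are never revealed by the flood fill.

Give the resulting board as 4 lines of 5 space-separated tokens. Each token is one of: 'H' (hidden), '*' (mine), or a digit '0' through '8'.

H H H H H
* H H H H
H H H H H
H H H H H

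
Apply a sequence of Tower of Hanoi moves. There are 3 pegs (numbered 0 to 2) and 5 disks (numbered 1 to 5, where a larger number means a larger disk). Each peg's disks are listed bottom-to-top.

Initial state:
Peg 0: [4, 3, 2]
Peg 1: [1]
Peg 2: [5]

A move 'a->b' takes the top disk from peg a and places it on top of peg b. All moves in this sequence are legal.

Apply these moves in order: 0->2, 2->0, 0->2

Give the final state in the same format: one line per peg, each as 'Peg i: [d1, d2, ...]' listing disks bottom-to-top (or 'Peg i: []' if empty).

After move 1 (0->2):
Peg 0: [4, 3]
Peg 1: [1]
Peg 2: [5, 2]

After move 2 (2->0):
Peg 0: [4, 3, 2]
Peg 1: [1]
Peg 2: [5]

After move 3 (0->2):
Peg 0: [4, 3]
Peg 1: [1]
Peg 2: [5, 2]

Answer: Peg 0: [4, 3]
Peg 1: [1]
Peg 2: [5, 2]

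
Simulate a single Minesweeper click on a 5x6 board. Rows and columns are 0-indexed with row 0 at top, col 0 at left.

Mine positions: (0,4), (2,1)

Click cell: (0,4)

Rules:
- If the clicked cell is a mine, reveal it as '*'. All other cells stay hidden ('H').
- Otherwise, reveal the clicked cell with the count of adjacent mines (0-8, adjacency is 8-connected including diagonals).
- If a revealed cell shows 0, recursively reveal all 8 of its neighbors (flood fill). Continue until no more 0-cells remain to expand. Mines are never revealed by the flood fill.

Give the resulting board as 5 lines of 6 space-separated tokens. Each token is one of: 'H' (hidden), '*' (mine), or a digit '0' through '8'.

H H H H * H
H H H H H H
H H H H H H
H H H H H H
H H H H H H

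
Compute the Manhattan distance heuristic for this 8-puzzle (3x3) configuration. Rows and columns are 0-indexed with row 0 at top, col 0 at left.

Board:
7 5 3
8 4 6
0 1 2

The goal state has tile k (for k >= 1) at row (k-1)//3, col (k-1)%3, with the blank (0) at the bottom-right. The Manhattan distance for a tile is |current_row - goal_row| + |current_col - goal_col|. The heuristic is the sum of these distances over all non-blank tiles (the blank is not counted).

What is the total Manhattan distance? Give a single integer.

Tile 7: (0,0)->(2,0) = 2
Tile 5: (0,1)->(1,1) = 1
Tile 3: (0,2)->(0,2) = 0
Tile 8: (1,0)->(2,1) = 2
Tile 4: (1,1)->(1,0) = 1
Tile 6: (1,2)->(1,2) = 0
Tile 1: (2,1)->(0,0) = 3
Tile 2: (2,2)->(0,1) = 3
Sum: 2 + 1 + 0 + 2 + 1 + 0 + 3 + 3 = 12

Answer: 12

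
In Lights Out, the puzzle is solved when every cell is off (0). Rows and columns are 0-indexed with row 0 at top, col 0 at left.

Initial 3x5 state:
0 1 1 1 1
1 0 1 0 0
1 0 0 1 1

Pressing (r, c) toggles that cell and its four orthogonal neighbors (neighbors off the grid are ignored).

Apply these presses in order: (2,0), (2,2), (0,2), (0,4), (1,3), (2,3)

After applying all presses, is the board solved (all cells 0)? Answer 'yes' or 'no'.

Answer: yes

Derivation:
After press 1 at (2,0):
0 1 1 1 1
0 0 1 0 0
0 1 0 1 1

After press 2 at (2,2):
0 1 1 1 1
0 0 0 0 0
0 0 1 0 1

After press 3 at (0,2):
0 0 0 0 1
0 0 1 0 0
0 0 1 0 1

After press 4 at (0,4):
0 0 0 1 0
0 0 1 0 1
0 0 1 0 1

After press 5 at (1,3):
0 0 0 0 0
0 0 0 1 0
0 0 1 1 1

After press 6 at (2,3):
0 0 0 0 0
0 0 0 0 0
0 0 0 0 0

Lights still on: 0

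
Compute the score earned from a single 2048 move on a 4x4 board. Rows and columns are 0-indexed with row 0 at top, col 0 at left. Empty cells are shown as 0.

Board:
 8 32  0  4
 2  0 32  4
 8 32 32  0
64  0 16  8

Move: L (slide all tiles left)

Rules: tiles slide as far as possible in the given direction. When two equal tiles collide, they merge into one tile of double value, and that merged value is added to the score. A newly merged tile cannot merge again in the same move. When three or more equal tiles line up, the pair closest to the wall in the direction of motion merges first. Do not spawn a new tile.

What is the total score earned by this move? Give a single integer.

Slide left:
row 0: [8, 32, 0, 4] -> [8, 32, 4, 0]  score +0 (running 0)
row 1: [2, 0, 32, 4] -> [2, 32, 4, 0]  score +0 (running 0)
row 2: [8, 32, 32, 0] -> [8, 64, 0, 0]  score +64 (running 64)
row 3: [64, 0, 16, 8] -> [64, 16, 8, 0]  score +0 (running 64)
Board after move:
 8 32  4  0
 2 32  4  0
 8 64  0  0
64 16  8  0

Answer: 64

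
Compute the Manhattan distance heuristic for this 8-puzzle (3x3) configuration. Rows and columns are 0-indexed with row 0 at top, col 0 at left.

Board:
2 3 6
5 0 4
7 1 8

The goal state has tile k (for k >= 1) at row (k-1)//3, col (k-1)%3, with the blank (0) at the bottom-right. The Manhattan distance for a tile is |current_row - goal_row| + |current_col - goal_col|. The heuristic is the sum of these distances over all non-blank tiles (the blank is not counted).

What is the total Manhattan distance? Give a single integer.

Answer: 10

Derivation:
Tile 2: (0,0)->(0,1) = 1
Tile 3: (0,1)->(0,2) = 1
Tile 6: (0,2)->(1,2) = 1
Tile 5: (1,0)->(1,1) = 1
Tile 4: (1,2)->(1,0) = 2
Tile 7: (2,0)->(2,0) = 0
Tile 1: (2,1)->(0,0) = 3
Tile 8: (2,2)->(2,1) = 1
Sum: 1 + 1 + 1 + 1 + 2 + 0 + 3 + 1 = 10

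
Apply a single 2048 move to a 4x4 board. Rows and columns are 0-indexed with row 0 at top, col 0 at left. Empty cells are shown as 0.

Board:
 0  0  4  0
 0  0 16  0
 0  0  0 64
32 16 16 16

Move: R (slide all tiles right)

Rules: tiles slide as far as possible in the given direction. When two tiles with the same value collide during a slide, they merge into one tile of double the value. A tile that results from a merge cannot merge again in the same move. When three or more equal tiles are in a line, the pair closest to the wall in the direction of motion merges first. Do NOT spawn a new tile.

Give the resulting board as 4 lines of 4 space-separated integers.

Answer:  0  0  0  4
 0  0  0 16
 0  0  0 64
 0 32 16 32

Derivation:
Slide right:
row 0: [0, 0, 4, 0] -> [0, 0, 0, 4]
row 1: [0, 0, 16, 0] -> [0, 0, 0, 16]
row 2: [0, 0, 0, 64] -> [0, 0, 0, 64]
row 3: [32, 16, 16, 16] -> [0, 32, 16, 32]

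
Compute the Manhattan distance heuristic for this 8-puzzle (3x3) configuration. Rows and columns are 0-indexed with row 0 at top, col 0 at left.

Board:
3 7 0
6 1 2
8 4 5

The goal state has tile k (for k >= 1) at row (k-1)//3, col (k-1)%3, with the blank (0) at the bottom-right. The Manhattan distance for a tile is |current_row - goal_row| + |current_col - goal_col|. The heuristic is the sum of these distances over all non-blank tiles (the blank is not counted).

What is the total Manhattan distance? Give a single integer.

Tile 3: at (0,0), goal (0,2), distance |0-0|+|0-2| = 2
Tile 7: at (0,1), goal (2,0), distance |0-2|+|1-0| = 3
Tile 6: at (1,0), goal (1,2), distance |1-1|+|0-2| = 2
Tile 1: at (1,1), goal (0,0), distance |1-0|+|1-0| = 2
Tile 2: at (1,2), goal (0,1), distance |1-0|+|2-1| = 2
Tile 8: at (2,0), goal (2,1), distance |2-2|+|0-1| = 1
Tile 4: at (2,1), goal (1,0), distance |2-1|+|1-0| = 2
Tile 5: at (2,2), goal (1,1), distance |2-1|+|2-1| = 2
Sum: 2 + 3 + 2 + 2 + 2 + 1 + 2 + 2 = 16

Answer: 16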